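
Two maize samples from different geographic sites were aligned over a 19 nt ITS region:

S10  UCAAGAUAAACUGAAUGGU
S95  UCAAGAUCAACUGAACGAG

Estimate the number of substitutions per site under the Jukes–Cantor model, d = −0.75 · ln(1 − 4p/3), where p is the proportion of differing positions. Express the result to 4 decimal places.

Differing sites — 8:A/C; 16:U/C; 18:G/A; 19:U/G.
p = 4/19 = 0.210526.
d = −0.75 · ln(1 − (4/3)·0.210526) = −0.75 · ln(0.719299) = −0.75 · (-0.329478) = 0.2471.

0.2471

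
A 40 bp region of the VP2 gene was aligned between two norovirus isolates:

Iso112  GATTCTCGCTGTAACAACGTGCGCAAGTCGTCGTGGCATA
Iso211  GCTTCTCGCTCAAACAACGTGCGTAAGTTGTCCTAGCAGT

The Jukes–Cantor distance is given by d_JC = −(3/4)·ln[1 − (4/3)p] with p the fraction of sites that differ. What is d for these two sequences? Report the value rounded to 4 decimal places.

0.2675

Mismatches occur at site 2 (A/C), site 11 (G/C), site 12 (T/A), site 24 (C/T), site 29 (C/T), site 33 (G/C), site 35 (G/A), site 39 (T/G), site 40 (A/T).
p = 9/40 = 0.225000.
d = −0.75 · ln(1 − (4/3)·0.225000) = −0.75 · ln(0.700000) = −0.75 · (-0.356675) = 0.2675.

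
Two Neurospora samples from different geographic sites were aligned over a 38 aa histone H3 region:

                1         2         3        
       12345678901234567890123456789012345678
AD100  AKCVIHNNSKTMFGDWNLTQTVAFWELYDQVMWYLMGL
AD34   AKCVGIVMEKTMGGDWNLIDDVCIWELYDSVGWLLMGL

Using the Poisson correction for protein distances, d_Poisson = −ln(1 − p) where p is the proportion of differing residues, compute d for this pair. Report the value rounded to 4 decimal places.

Mismatches occur at site 5 (I↔G), site 6 (H↔I), site 7 (N↔V), site 8 (N↔M), site 9 (S↔E), site 13 (F↔G), site 19 (T↔I), site 20 (Q↔D), site 21 (T↔D), site 23 (A↔C), site 24 (F↔I), site 30 (Q↔S), site 32 (M↔G), site 34 (Y↔L).
p = 14/38 = 0.368421.
d = −ln(1 − 0.368421) = −ln(0.631579) = 0.4595.

0.4595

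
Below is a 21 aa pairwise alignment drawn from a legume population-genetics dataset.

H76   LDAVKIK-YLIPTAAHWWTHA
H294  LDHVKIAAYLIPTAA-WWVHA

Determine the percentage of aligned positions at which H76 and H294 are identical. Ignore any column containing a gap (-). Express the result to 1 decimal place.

84.2%

Excluding the 2 gap columns leaves 19 comparable sites.
The sequences differ at positions 3 (A/H), 7 (K/A), 19 (T/V).
16 of the 19 comparable sites match, so the percent identity is 16/19 × 100 = 84.2%.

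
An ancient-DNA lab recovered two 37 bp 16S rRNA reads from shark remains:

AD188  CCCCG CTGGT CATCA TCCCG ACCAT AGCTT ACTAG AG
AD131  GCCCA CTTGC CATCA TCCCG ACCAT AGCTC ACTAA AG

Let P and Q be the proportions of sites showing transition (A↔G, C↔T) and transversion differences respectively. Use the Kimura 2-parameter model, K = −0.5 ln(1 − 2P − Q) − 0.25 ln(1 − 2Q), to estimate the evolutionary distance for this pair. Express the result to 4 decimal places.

0.1861

The sequences differ at positions 1 (C/G, transversion), 5 (G/A, transition), 8 (G/T, transversion), 10 (T/C, transition), 30 (T/C, transition), 35 (G/A, transition).
Of the 6 differences, 4 transitions and 2 transversions over 37 sites: P = 4/37 = 0.108108, Q = 2/37 = 0.054054.
d = −0.5·ln(0.729730) − 0.25·ln(0.891892) = −0.5·(-0.315081) − 0.25·(-0.114410) = 0.1861.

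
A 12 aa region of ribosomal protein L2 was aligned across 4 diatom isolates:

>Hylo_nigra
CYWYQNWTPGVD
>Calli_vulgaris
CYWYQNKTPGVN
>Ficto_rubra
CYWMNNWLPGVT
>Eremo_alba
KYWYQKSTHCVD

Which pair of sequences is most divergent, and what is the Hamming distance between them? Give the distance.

Pairwise Hamming distances:
  Hylo_nigra vs Calli_vulgaris: 2
  Hylo_nigra vs Ficto_rubra: 4
  Hylo_nigra vs Eremo_alba: 5
  Calli_vulgaris vs Ficto_rubra: 5
  Calli_vulgaris vs Eremo_alba: 6
  Ficto_rubra vs Eremo_alba: 9
The largest is 9, between Ficto_rubra and Eremo_alba.

9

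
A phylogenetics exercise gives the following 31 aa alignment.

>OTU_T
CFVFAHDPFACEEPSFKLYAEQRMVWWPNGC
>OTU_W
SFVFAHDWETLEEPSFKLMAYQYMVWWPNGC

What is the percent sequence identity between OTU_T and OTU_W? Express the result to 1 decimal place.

Differing sites — 1:C/S; 8:P/W; 9:F/E; 10:A/T; 11:C/L; 19:Y/M; 21:E/Y; 23:R/Y.
23 of the 31 sites match, so the percent identity is 23/31 × 100 = 74.2%.

74.2%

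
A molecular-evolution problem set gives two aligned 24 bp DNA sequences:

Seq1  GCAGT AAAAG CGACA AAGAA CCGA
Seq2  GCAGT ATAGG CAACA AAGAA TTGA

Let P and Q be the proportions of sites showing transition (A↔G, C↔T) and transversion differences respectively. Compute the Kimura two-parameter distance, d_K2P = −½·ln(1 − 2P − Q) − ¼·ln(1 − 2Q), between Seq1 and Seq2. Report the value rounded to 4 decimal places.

Differing sites — 7:A/T (Tv); 9:A/G (Ti); 12:G/A (Ti); 21:C/T (Ti); 22:C/T (Ti).
Of the 5 differences, 4 transitions and 1 transversion over 24 sites: P = 4/24 = 0.166667, Q = 1/24 = 0.041667.
d = −0.5·ln(0.624999) − 0.25·ln(0.916666) = −0.5·(-0.470005) − 0.25·(-0.087012) = 0.2568.

0.2568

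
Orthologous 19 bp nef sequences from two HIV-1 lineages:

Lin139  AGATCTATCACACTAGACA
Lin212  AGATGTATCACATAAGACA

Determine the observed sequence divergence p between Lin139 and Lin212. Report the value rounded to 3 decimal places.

0.158

Differing sites — 5:C/G; 13:C/T; 14:T/A.
There are 3 differences over 19 sites, so p = 3/19 = 0.158.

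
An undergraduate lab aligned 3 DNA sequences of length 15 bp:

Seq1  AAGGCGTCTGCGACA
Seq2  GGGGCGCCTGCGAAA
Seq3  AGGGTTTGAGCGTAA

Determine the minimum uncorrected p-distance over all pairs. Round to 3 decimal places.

0.267

Pairwise Hamming distances:
  Seq1 vs Seq2: 4
  Seq1 vs Seq3: 7
  Seq2 vs Seq3: 7
The smallest is 4 mismatches, between Seq1 and Seq2; p = 4/15 = 0.267.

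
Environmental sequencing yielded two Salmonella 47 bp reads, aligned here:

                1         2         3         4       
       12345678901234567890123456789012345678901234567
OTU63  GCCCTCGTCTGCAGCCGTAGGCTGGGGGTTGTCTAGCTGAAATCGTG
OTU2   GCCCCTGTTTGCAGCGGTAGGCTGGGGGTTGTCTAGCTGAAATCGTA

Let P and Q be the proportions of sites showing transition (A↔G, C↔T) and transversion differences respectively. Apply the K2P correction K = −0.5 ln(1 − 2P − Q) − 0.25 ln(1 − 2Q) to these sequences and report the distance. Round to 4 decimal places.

Mismatches occur at site 5 (T↔C, transition), site 6 (C↔T, transition), site 9 (C↔T, transition), site 16 (C↔G, transversion), site 47 (G↔A, transition).
Of the 5 differences, 4 transitions and 1 transversion over 47 sites: P = 4/47 = 0.085106, Q = 1/47 = 0.021277.
d = −0.5·ln(0.808511) − 0.25·ln(0.957446) = −0.5·(-0.212561) − 0.25·(-0.043486) = 0.1172.

0.1172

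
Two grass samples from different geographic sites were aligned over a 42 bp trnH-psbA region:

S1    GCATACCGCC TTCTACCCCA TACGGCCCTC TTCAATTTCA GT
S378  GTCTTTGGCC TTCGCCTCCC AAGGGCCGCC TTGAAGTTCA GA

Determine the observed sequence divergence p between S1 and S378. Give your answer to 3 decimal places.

Differing sites — 2:C/T; 3:A/C; 5:A/T; 6:C/T; 7:C/G; 14:T/G; 15:A/C; 17:C/T; 20:A/C; 21:T/A; 23:C/G; 28:C/G; 29:T/C; 33:C/G; 36:T/G; 42:T/A.
There are 16 differences over 42 sites, so p = 16/42 = 0.381.

0.381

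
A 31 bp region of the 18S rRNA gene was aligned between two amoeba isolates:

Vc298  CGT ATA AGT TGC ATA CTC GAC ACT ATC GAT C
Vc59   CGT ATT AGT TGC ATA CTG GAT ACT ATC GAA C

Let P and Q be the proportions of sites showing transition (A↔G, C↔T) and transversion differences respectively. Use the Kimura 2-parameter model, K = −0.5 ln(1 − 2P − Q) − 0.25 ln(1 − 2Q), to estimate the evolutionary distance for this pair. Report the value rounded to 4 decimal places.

The sequences differ at positions 6 (A/T, transversion), 18 (C/G, transversion), 21 (C/T, transition), 30 (T/A, transversion).
Of the 4 differences, 1 transition and 3 transversions over 31 sites: P = 1/31 = 0.032258, Q = 3/31 = 0.096774.
d = −0.5·ln(0.838710) − 0.25·ln(0.806452) = −0.5·(-0.175890) − 0.25·(-0.215111) = 0.1417.

0.1417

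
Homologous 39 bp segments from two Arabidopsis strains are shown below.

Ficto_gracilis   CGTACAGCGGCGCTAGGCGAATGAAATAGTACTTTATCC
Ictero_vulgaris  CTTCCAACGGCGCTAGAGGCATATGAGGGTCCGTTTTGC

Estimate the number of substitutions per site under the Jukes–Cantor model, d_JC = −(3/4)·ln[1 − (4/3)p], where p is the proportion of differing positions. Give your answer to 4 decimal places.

0.5393

The sequences differ at positions 2 (G/T), 4 (A/C), 7 (G/A), 17 (G/A), 18 (C/G), 20 (A/C), 23 (G/A), 24 (A/T), 25 (A/G), 27 (T/G), 28 (A/G), 31 (A/C), 33 (T/G), 36 (A/T), 38 (C/G).
p = 15/39 = 0.384615.
d = −0.75 · ln(1 − (4/3)·0.384615) = −0.75 · ln(0.487180) = −0.75 · (-0.719122) = 0.5393.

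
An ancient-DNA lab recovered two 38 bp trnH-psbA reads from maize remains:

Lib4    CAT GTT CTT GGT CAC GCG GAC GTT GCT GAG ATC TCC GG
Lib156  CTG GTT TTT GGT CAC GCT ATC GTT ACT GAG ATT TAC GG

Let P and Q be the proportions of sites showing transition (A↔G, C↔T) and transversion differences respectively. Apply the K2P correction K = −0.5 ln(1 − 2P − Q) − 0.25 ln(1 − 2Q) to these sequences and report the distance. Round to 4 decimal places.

0.2857

Differing sites — 2:A/T (Tv); 3:T/G (Tv); 7:C/T (Ti); 18:G/T (Tv); 19:G/A (Ti); 20:A/T (Tv); 25:G/A (Ti); 33:C/T (Ti); 35:C/A (Tv).
Of the 9 differences, 4 transitions and 5 transversions over 38 sites: P = 4/38 = 0.105263, Q = 5/38 = 0.131579.
d = −0.5·ln(0.657895) − 0.25·ln(0.736842) = −0.5·(-0.418710) − 0.25·(-0.305382) = 0.2857.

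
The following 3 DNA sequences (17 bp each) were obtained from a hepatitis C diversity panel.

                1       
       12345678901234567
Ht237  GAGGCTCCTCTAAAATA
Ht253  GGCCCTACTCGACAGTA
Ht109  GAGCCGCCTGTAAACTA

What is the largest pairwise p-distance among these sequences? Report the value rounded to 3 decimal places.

0.471

Pairwise Hamming distances:
  Ht237 vs Ht253: 7
  Ht237 vs Ht109: 4
  Ht253 vs Ht109: 8
The largest is 8 mismatches, between Ht253 and Ht109; p = 8/17 = 0.471.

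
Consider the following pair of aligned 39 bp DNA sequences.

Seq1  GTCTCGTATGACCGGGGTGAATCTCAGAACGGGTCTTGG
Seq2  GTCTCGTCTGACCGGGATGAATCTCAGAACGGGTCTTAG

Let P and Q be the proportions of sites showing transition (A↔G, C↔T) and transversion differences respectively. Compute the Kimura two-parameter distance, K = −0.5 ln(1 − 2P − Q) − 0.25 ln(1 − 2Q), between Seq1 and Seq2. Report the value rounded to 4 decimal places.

0.0818

Differing sites — 8:A/C (Tv); 17:G/A (Ti); 38:G/A (Ti).
Of the 3 differences, 2 transitions and 1 transversion over 39 sites: P = 2/39 = 0.051282, Q = 1/39 = 0.025641.
d = −0.5·ln(0.871795) − 0.25·ln(0.948718) = −0.5·(-0.137201) − 0.25·(-0.052644) = 0.0818.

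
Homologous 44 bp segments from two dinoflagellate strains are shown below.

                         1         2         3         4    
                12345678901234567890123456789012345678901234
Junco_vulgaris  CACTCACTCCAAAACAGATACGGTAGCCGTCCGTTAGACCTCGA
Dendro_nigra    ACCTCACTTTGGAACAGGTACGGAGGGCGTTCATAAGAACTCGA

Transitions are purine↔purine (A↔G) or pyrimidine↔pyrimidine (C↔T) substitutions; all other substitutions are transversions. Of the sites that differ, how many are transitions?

8

The sequences differ at positions 1 (C/A, transversion), 2 (A/C, transversion), 9 (C/T, transition), 10 (C/T, transition), 11 (A/G, transition), 12 (A/G, transition), 18 (A/G, transition), 24 (T/A, transversion), 25 (A/G, transition), 27 (C/G, transversion), 31 (C/T, transition), 33 (G/A, transition), 35 (T/A, transversion), 39 (C/A, transversion).
Of the 14 differences, 8 transitions and 6 transversions, so the answer is 8.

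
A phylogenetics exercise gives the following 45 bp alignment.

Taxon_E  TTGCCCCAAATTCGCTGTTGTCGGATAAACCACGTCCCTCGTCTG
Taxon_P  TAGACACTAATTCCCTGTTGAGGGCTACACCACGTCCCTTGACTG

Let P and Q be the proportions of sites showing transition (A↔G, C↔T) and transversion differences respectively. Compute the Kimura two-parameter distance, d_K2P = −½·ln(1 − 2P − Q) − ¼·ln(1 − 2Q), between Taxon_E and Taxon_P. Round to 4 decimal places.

0.3020

Differing sites — 2:T/A (Tv); 4:C/A (Tv); 6:C/A (Tv); 8:A/T (Tv); 14:G/C (Tv); 21:T/A (Tv); 22:C/G (Tv); 25:A/C (Tv); 28:A/C (Tv); 40:C/T (Ti); 42:T/A (Tv).
Of the 11 differences, 1 transition and 10 transversions over 45 sites: P = 1/45 = 0.022222, Q = 10/45 = 0.222222.
d = −0.5·ln(0.733334) − 0.25·ln(0.555556) = −0.5·(-0.310154) − 0.25·(-0.587786) = 0.3020.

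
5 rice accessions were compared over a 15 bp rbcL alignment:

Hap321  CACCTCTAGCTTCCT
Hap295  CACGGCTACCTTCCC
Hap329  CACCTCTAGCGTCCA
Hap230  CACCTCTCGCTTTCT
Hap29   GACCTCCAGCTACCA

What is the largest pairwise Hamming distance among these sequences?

Pairwise Hamming distances:
  Hap321 vs Hap295: 4
  Hap321 vs Hap329: 2
  Hap321 vs Hap230: 2
  Hap321 vs Hap29: 4
  Hap295 vs Hap329: 5
  Hap295 vs Hap230: 6
  Hap295 vs Hap29: 7
  Hap329 vs Hap230: 4
  Hap329 vs Hap29: 4
  Hap230 vs Hap29: 6
The largest is 7, between Hap295 and Hap29.

7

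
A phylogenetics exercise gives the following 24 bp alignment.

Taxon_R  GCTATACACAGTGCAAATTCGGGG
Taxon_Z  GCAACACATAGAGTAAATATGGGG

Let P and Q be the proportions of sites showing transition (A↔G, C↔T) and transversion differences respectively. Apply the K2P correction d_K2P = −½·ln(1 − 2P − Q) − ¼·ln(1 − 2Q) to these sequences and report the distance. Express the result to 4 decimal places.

The sequences differ at positions 3 (T/A, transversion), 5 (T/C, transition), 9 (C/T, transition), 12 (T/A, transversion), 14 (C/T, transition), 19 (T/A, transversion), 20 (C/T, transition).
Of the 7 differences, 4 transitions and 3 transversions over 24 sites: P = 4/24 = 0.166667, Q = 3/24 = 0.125000.
d = −0.5·ln(0.541666) − 0.25·ln(0.750000) = −0.5·(-0.613106) − 0.25·(-0.287682) = 0.3785.

0.3785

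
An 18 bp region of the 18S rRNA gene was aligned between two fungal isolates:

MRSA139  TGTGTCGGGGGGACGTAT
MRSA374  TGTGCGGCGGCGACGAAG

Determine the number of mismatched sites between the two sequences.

Differing sites — 5:T/C; 6:C/G; 8:G/C; 11:G/C; 16:T/A; 18:T/G.
That gives 6 mismatches out of 18 aligned sites, so the Hamming distance is 6.

6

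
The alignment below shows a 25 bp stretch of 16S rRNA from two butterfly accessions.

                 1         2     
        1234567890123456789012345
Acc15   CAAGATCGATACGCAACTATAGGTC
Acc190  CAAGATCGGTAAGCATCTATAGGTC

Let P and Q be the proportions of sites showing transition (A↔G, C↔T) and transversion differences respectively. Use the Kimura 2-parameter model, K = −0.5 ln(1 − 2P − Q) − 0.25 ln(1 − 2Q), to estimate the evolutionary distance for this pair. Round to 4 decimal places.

0.1308

Differing sites — 9:A/G (Ti); 12:C/A (Tv); 16:A/T (Tv).
Of the 3 differences, 1 transition and 2 transversions over 25 sites: P = 1/25 = 0.040000, Q = 2/25 = 0.080000.
d = −0.5·ln(0.840000) − 0.25·ln(0.840000) = −0.5·(-0.174353) − 0.25·(-0.174353) = 0.1308.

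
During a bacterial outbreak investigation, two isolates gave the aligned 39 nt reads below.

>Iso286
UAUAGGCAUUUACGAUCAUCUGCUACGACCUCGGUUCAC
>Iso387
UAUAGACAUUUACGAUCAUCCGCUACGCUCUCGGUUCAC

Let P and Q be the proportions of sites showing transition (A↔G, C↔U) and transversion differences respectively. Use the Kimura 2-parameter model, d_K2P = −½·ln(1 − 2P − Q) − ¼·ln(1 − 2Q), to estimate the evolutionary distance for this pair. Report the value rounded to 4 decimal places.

0.1121

The sequences differ at positions 6 (G/A, transition), 21 (U/C, transition), 28 (A/C, transversion), 29 (C/U, transition).
Of the 4 differences, 3 transitions and 1 transversion over 39 sites: P = 3/39 = 0.076923, Q = 1/39 = 0.025641.
d = −0.5·ln(0.820513) − 0.25·ln(0.948718) = −0.5·(-0.197826) − 0.25·(-0.052644) = 0.1121.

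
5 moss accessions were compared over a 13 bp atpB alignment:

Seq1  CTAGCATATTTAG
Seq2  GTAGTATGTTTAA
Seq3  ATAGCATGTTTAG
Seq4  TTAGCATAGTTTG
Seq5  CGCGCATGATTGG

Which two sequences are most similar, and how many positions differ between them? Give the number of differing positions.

Pairwise Hamming distances:
  Seq1 vs Seq2: 4
  Seq1 vs Seq3: 2
  Seq1 vs Seq4: 3
  Seq1 vs Seq5: 5
  Seq2 vs Seq3: 3
  Seq2 vs Seq4: 6
  Seq2 vs Seq5: 7
  Seq3 vs Seq4: 4
  Seq3 vs Seq5: 5
  Seq4 vs Seq5: 6
The smallest is 2, between Seq1 and Seq3.

2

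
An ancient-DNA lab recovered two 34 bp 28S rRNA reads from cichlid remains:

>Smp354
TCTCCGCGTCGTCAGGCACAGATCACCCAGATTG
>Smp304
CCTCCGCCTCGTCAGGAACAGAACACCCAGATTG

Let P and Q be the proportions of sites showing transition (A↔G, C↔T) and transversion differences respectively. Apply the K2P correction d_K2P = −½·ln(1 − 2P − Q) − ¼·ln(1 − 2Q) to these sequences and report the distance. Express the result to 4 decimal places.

0.1281

Mismatches occur at site 1 (T/C, transition), site 8 (G/C, transversion), site 17 (C/A, transversion), site 23 (T/A, transversion).
Of the 4 differences, 1 transition and 3 transversions over 34 sites: P = 1/34 = 0.029412, Q = 3/34 = 0.088235.
d = −0.5·ln(0.852941) − 0.25·ln(0.823530) = −0.5·(-0.159065) − 0.25·(-0.194155) = 0.1281.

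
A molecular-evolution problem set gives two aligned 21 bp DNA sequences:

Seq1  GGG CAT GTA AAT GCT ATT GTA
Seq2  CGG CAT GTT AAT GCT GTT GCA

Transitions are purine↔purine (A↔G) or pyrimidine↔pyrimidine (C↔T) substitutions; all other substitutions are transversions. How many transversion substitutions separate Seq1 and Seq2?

Mismatches occur at site 1 (G↔C, transversion), site 9 (A↔T, transversion), site 16 (A↔G, transition), site 20 (T↔C, transition).
Of the 4 differences, 2 transitions and 2 transversions, so the answer is 2.

2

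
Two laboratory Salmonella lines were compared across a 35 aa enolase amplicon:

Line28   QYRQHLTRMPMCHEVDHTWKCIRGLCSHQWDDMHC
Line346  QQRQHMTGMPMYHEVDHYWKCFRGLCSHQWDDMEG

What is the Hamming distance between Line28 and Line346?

8

Differing sites — 2:Y/Q; 6:L/M; 8:R/G; 12:C/Y; 18:T/Y; 22:I/F; 34:H/E; 35:C/G.
That gives 8 mismatches out of 35 aligned sites, so the Hamming distance is 8.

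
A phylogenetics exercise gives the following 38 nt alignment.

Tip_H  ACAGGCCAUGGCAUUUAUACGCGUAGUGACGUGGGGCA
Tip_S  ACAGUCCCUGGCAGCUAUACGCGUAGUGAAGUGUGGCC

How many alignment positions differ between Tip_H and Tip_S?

Mismatches occur at site 5 (G→U), site 8 (A→C), site 14 (U→G), site 15 (U→C), site 30 (C→A), site 34 (G→U), site 38 (A→C).
That gives 7 mismatches out of 38 aligned sites, so the Hamming distance is 7.

7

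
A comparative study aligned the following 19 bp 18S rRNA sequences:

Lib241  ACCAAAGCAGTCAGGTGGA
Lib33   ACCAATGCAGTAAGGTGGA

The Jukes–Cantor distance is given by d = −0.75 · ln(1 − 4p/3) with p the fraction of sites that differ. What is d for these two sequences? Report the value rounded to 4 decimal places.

Mismatches occur at site 6 (A→T), site 12 (C→A).
p = 2/19 = 0.105263.
d = −0.75 · ln(1 − (4/3)·0.105263) = −0.75 · ln(0.859649) = −0.75 · (-0.151231) = 0.1134.

0.1134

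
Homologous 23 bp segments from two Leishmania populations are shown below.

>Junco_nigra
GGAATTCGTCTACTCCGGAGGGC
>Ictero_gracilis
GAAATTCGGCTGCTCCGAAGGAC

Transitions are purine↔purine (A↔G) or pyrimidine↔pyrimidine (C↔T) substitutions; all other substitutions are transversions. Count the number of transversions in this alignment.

The sequences differ at positions 2 (G/A, transition), 9 (T/G, transversion), 12 (A/G, transition), 18 (G/A, transition), 22 (G/A, transition).
Of the 5 differences, 4 transitions and 1 transversion, so the answer is 1.

1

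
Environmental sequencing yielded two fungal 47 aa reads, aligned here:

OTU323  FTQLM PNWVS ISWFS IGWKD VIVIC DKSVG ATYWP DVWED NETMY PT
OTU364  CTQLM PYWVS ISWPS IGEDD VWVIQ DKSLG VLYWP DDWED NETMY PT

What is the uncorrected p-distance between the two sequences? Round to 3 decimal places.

0.234

Mismatches occur at site 1 (F↔C), site 7 (N↔Y), site 14 (F↔P), site 18 (W↔E), site 19 (K↔D), site 22 (I↔W), site 25 (C↔Q), site 29 (V↔L), site 31 (A↔V), site 32 (T↔L), site 37 (V↔D).
There are 11 differences over 47 sites, so p = 11/47 = 0.234.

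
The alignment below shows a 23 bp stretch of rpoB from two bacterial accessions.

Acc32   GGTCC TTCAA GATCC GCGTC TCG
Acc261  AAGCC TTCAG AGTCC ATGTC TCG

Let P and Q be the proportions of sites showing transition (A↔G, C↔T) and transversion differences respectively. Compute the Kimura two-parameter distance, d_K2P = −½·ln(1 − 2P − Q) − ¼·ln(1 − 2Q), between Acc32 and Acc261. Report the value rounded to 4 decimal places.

Mismatches occur at site 1 (G/A, transition), site 2 (G/A, transition), site 3 (T/G, transversion), site 10 (A/G, transition), site 11 (G/A, transition), site 12 (A/G, transition), site 16 (G/A, transition), site 17 (C/T, transition).
Of the 8 differences, 7 transitions and 1 transversion over 23 sites: P = 7/23 = 0.304348, Q = 1/23 = 0.043478.
d = −0.5·ln(0.347826) − 0.25·ln(0.913044) = −0.5·(-1.056053) − 0.25·(-0.090971) = 0.5508.

0.5508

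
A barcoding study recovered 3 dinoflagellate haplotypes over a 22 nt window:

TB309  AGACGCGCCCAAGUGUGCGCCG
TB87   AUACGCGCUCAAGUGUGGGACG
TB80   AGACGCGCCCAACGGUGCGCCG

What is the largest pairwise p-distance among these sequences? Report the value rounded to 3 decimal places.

0.273

Pairwise Hamming distances:
  TB309 vs TB87: 4
  TB309 vs TB80: 2
  TB87 vs TB80: 6
The largest is 6 mismatches, between TB87 and TB80; p = 6/22 = 0.273.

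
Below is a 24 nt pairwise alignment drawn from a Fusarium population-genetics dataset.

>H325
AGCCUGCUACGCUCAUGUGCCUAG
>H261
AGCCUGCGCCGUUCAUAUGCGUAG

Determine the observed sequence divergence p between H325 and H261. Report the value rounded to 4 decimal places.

The sequences differ at positions 8 (U/G), 9 (A/C), 12 (C/U), 17 (G/A), 21 (C/G).
There are 5 differences over 24 sites, so p = 5/24 = 0.2083.

0.2083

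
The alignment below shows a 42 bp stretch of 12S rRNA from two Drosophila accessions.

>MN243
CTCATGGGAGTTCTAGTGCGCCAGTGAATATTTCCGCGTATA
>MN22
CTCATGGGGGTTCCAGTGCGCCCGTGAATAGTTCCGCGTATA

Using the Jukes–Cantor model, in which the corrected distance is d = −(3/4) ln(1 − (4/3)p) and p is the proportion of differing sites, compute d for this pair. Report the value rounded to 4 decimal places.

0.1019

The sequences differ at positions 9 (A/G), 14 (T/C), 23 (A/C), 31 (T/G).
p = 4/42 = 0.095238.
d = −0.75 · ln(1 − (4/3)·0.095238) = −0.75 · ln(0.873016) = −0.75 · (-0.135801) = 0.1019.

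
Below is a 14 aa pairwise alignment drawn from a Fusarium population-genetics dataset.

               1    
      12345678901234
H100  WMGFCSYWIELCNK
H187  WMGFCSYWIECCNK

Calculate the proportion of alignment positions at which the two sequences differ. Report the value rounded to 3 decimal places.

0.071

A single mismatch occurs at site 11 (L↔C).
There are 1 differences over 14 sites, so p = 1/14 = 0.071.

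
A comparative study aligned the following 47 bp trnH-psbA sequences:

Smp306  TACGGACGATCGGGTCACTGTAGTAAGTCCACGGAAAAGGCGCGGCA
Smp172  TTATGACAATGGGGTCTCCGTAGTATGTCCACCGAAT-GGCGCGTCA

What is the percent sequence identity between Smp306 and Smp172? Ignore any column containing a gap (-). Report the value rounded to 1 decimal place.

76.1%

Excluding the 1 gap column leaves 46 comparable sites.
Mismatches occur at site 2 (A↔T), site 3 (C↔A), site 4 (G↔T), site 8 (G↔A), site 11 (C↔G), site 17 (A↔T), site 19 (T↔C), site 26 (A↔T), site 33 (G↔C), site 37 (A↔T), site 45 (G↔T).
35 of the 46 comparable sites match, so the percent identity is 35/46 × 100 = 76.1%.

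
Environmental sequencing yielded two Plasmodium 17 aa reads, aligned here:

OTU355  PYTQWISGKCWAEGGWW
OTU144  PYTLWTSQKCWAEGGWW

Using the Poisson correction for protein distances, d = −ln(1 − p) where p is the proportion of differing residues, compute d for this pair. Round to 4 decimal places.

0.1942

Differing sites — 4:Q/L; 6:I/T; 8:G/Q.
p = 3/17 = 0.176471.
d = −ln(1 − 0.176471) = −ln(0.823529) = 0.1942.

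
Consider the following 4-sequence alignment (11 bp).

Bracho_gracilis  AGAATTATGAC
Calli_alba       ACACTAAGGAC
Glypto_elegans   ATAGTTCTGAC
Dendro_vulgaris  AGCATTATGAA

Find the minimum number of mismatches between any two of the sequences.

2

Pairwise Hamming distances:
  Bracho_gracilis vs Calli_alba: 4
  Bracho_gracilis vs Glypto_elegans: 3
  Bracho_gracilis vs Dendro_vulgaris: 2
  Calli_alba vs Glypto_elegans: 5
  Calli_alba vs Dendro_vulgaris: 6
  Glypto_elegans vs Dendro_vulgaris: 5
The smallest is 2, between Bracho_gracilis and Dendro_vulgaris.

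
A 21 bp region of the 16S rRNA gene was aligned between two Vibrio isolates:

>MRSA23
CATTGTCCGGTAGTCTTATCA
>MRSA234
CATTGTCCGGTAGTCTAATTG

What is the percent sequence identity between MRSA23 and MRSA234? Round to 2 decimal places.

85.71%

The sequences differ at positions 17 (T/A), 20 (C/T), 21 (A/G).
18 of the 21 sites match, so the percent identity is 18/21 × 100 = 85.71%.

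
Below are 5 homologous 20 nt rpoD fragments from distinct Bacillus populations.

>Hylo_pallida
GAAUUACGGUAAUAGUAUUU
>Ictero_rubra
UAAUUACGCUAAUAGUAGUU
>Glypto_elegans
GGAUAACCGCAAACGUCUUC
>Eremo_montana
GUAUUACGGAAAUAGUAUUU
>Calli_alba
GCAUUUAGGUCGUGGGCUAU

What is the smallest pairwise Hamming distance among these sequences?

Pairwise Hamming distances:
  Hylo_pallida vs Ictero_rubra: 3
  Hylo_pallida vs Glypto_elegans: 8
  Hylo_pallida vs Eremo_montana: 2
  Hylo_pallida vs Calli_alba: 9
  Ictero_rubra vs Glypto_elegans: 11
  Ictero_rubra vs Eremo_montana: 5
  Ictero_rubra vs Calli_alba: 12
  Glypto_elegans vs Eremo_montana: 8
  Glypto_elegans vs Calli_alba: 13
  Eremo_montana vs Calli_alba: 10
The smallest is 2, between Hylo_pallida and Eremo_montana.

2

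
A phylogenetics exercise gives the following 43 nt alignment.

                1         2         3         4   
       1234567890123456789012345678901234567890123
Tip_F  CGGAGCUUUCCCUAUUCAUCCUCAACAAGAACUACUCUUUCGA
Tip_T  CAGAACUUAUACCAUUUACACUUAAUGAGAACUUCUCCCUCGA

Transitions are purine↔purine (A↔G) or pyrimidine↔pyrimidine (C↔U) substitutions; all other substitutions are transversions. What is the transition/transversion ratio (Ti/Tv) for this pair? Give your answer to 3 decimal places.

The sequences differ at positions 2 (G/A, transition), 5 (G/A, transition), 9 (U/A, transversion), 10 (C/U, transition), 11 (C/A, transversion), 13 (U/C, transition), 17 (C/U, transition), 19 (U/C, transition), 20 (C/A, transversion), 23 (C/U, transition), 26 (C/U, transition), 27 (A/G, transition), 34 (A/U, transversion), 38 (U/C, transition), 39 (U/C, transition).
Of the 15 differences, 11 transitions and 4 transversions, so Ti/Tv = 11/4 = 2.750.

2.750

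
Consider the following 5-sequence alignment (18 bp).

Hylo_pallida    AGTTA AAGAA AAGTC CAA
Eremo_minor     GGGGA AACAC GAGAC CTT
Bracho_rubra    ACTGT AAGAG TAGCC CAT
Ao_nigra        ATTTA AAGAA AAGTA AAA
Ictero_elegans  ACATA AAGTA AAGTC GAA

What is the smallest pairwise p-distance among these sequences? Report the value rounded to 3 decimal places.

Pairwise Hamming distances:
  Hylo_pallida vs Eremo_minor: 9
  Hylo_pallida vs Bracho_rubra: 7
  Hylo_pallida vs Ao_nigra: 3
  Hylo_pallida vs Ictero_elegans: 4
  Eremo_minor vs Bracho_rubra: 9
  Eremo_minor vs Ao_nigra: 12
  Eremo_minor vs Ictero_elegans: 12
  Bracho_rubra vs Ao_nigra: 9
  Bracho_rubra vs Ictero_elegans: 9
  Ao_nigra vs Ictero_elegans: 5
The smallest is 3 mismatches, between Hylo_pallida and Ao_nigra; p = 3/18 = 0.167.

0.167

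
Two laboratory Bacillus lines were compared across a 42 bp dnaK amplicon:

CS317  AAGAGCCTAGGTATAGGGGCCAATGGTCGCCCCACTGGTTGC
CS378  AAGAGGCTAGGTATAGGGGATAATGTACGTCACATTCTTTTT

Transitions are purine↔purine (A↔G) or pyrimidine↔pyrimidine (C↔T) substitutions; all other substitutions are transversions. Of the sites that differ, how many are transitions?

4

The sequences differ at positions 6 (C/G, transversion), 20 (C/A, transversion), 21 (C/T, transition), 26 (G/T, transversion), 27 (T/A, transversion), 30 (C/T, transition), 32 (C/A, transversion), 35 (C/T, transition), 37 (G/C, transversion), 38 (G/T, transversion), 41 (G/T, transversion), 42 (C/T, transition).
Of the 12 differences, 4 transitions and 8 transversions, so the answer is 4.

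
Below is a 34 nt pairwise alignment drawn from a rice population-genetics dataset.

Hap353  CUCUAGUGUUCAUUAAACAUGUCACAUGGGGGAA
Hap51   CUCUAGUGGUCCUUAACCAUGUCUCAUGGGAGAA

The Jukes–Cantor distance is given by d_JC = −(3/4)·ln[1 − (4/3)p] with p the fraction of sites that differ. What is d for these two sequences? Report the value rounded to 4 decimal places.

0.1637

Mismatches occur at site 9 (U→G), site 12 (A→C), site 17 (A→C), site 24 (A→U), site 31 (G→A).
p = 5/34 = 0.147059.
d = −0.75 · ln(1 − (4/3)·0.147059) = −0.75 · ln(0.803921) = −0.75 · (-0.218254) = 0.1637.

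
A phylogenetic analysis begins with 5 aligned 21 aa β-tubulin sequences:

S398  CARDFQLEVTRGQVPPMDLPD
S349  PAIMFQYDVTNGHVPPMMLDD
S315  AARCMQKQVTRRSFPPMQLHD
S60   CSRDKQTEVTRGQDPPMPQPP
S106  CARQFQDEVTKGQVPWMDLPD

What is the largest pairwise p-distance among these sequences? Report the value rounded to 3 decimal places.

Pairwise Hamming distances:
  S398 vs S349: 9
  S398 vs S315: 10
  S398 vs S60: 7
  S398 vs S106: 4
  S349 vs S315: 12
  S349 vs S60: 14
  S349 vs S106: 10
  S315 vs S60: 13
  S315 vs S106: 12
  S60 vs S106: 10
The largest is 14 mismatches, between S349 and S60; p = 14/21 = 0.667.

0.667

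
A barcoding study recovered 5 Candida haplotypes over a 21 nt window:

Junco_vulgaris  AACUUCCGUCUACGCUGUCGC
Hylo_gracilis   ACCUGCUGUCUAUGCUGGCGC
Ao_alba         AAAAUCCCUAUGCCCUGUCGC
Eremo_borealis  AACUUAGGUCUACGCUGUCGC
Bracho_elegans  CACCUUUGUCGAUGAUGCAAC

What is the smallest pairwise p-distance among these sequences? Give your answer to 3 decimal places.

Pairwise Hamming distances:
  Junco_vulgaris vs Hylo_gracilis: 5
  Junco_vulgaris vs Ao_alba: 6
  Junco_vulgaris vs Eremo_borealis: 2
  Junco_vulgaris vs Bracho_elegans: 10
  Hylo_gracilis vs Ao_alba: 11
  Hylo_gracilis vs Eremo_borealis: 6
  Hylo_gracilis vs Bracho_elegans: 10
  Ao_alba vs Eremo_borealis: 8
  Ao_alba vs Bracho_elegans: 15
  Eremo_borealis vs Bracho_elegans: 10
The smallest is 2 mismatches, between Junco_vulgaris and Eremo_borealis; p = 2/21 = 0.095.

0.095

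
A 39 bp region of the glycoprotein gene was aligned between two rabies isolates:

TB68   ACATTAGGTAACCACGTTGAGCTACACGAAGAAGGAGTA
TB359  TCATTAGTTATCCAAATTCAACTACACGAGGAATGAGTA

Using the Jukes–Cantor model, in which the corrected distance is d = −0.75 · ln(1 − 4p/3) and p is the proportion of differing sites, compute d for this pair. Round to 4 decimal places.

0.2758

Differing sites — 1:A/T; 8:G/T; 11:A/T; 15:C/A; 16:G/A; 19:G/C; 21:G/A; 30:A/G; 34:G/T.
p = 9/39 = 0.230769.
d = −0.75 · ln(1 − (4/3)·0.230769) = −0.75 · ln(0.692308) = −0.75 · (-0.367724) = 0.2758.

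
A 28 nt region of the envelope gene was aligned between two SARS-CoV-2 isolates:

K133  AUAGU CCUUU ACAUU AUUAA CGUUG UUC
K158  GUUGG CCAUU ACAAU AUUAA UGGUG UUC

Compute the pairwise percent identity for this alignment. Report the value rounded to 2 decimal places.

Mismatches occur at site 1 (A→G), site 3 (A→U), site 5 (U→G), site 8 (U→A), site 14 (U→A), site 21 (C→U), site 23 (U→G).
21 of the 28 sites match, so the percent identity is 21/28 × 100 = 75.00%.

75.00%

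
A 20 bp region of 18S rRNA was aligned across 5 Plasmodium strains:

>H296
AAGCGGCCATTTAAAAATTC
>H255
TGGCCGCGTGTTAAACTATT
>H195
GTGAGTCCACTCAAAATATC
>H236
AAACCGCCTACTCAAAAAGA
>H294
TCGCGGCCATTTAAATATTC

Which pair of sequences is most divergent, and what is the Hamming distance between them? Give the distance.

14

Pairwise Hamming distances:
  H296 vs H255: 10
  H296 vs H195: 8
  H296 vs H236: 9
  H296 vs H294: 3
  H255 vs H195: 11
  H255 vs H236: 11
  H255 vs H294: 9
  H195 vs H236: 14
  H195 vs H294: 9
  H236 vs H294: 12
The largest is 14, between H195 and H236.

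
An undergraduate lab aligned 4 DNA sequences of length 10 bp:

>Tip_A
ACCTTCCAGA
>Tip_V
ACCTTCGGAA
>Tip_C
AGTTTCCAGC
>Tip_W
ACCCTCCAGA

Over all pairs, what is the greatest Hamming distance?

Pairwise Hamming distances:
  Tip_A vs Tip_V: 3
  Tip_A vs Tip_C: 3
  Tip_A vs Tip_W: 1
  Tip_V vs Tip_C: 6
  Tip_V vs Tip_W: 4
  Tip_C vs Tip_W: 4
The largest is 6, between Tip_V and Tip_C.

6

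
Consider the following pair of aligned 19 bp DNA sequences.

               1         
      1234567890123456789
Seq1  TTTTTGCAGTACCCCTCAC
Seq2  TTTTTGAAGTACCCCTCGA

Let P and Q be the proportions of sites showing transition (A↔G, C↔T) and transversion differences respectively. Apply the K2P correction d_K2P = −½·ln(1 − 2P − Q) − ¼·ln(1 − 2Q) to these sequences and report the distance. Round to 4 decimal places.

Mismatches occur at site 7 (C↔A, transversion), site 18 (A↔G, transition), site 19 (C↔A, transversion).
Of the 3 differences, 1 transition and 2 transversions over 19 sites: P = 1/19 = 0.052632, Q = 2/19 = 0.105263.
d = −0.5·ln(0.789473) − 0.25·ln(0.789474) = −0.5·(-0.236390) − 0.25·(-0.236388) = 0.1773.

0.1773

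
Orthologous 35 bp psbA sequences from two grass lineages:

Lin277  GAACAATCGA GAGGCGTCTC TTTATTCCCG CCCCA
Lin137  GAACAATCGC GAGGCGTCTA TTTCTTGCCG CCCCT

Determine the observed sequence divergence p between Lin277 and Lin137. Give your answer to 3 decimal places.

The sequences differ at positions 10 (A/C), 20 (C/A), 24 (A/C), 27 (C/G), 35 (A/T).
There are 5 differences over 35 sites, so p = 5/35 = 0.143.

0.143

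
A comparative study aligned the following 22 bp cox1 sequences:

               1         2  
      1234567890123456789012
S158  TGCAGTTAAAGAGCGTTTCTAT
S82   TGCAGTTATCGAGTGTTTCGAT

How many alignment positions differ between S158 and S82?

Differing sites — 9:A/T; 10:A/C; 14:C/T; 20:T/G.
That gives 4 mismatches out of 22 aligned sites, so the Hamming distance is 4.

4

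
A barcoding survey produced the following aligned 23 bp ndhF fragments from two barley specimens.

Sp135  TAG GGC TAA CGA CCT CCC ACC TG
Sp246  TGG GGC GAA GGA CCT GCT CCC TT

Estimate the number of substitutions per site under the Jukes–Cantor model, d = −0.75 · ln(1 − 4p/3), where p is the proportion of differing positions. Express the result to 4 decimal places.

0.3904

Differing sites — 2:A/G; 7:T/G; 10:C/G; 16:C/G; 18:C/T; 19:A/C; 23:G/T.
p = 7/23 = 0.304348.
d = −0.75 · ln(1 − (4/3)·0.304348) = −0.75 · ln(0.594203) = −0.75 · (-0.520534) = 0.3904.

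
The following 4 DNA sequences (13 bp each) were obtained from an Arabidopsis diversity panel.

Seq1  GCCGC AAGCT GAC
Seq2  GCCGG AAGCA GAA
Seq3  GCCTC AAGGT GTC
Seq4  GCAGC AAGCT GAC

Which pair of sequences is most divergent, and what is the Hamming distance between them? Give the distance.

6

Pairwise Hamming distances:
  Seq1 vs Seq2: 3
  Seq1 vs Seq3: 3
  Seq1 vs Seq4: 1
  Seq2 vs Seq3: 6
  Seq2 vs Seq4: 4
  Seq3 vs Seq4: 4
The largest is 6, between Seq2 and Seq3.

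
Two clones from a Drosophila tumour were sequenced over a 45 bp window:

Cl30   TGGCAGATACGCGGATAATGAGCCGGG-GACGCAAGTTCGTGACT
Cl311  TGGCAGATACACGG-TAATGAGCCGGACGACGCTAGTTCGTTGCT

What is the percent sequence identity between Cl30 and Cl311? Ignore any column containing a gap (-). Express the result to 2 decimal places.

88.37%

Excluding the 2 gap columns leaves 43 comparable sites.
Differing sites — 11:G/A; 27:G/A; 34:A/T; 42:G/T; 43:A/G.
38 of the 43 comparable sites match, so the percent identity is 38/43 × 100 = 88.37%.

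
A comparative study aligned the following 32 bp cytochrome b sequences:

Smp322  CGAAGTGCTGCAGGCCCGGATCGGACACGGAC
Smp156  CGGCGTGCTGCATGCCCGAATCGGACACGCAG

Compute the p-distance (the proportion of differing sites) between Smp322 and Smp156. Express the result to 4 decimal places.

0.1875

Differing sites — 3:A/G; 4:A/C; 13:G/T; 19:G/A; 30:G/C; 32:C/G.
There are 6 differences over 32 sites, so p = 6/32 = 0.1875.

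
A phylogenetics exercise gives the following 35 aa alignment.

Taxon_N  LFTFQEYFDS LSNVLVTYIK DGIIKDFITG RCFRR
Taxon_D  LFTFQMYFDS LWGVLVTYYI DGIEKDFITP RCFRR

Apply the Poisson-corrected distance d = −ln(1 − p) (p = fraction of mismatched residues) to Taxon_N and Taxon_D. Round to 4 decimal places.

Mismatches occur at site 6 (E→M), site 12 (S→W), site 13 (N→G), site 19 (I→Y), site 20 (K→I), site 24 (I→E), site 30 (G→P).
p = 7/35 = 0.200000.
d = −ln(1 − 0.200000) = −ln(0.800000) = 0.2231.

0.2231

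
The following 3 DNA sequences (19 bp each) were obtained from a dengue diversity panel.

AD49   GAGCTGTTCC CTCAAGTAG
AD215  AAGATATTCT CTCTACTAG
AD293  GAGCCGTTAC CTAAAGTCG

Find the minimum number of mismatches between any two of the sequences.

4

Pairwise Hamming distances:
  AD49 vs AD215: 6
  AD49 vs AD293: 4
  AD215 vs AD293: 10
The smallest is 4, between AD49 and AD293.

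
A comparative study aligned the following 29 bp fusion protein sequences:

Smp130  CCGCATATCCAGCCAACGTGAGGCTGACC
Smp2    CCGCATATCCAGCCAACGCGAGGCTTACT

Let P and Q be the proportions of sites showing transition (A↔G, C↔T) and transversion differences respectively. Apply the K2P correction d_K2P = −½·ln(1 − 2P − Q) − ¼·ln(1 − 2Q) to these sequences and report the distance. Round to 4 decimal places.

Mismatches occur at site 19 (T↔C, transition), site 26 (G↔T, transversion), site 29 (C↔T, transition).
Of the 3 differences, 2 transitions and 1 transversion over 29 sites: P = 2/29 = 0.068966, Q = 1/29 = 0.034483.
d = −0.5·ln(0.827585) − 0.25·ln(0.931034) = −0.5·(-0.189243) − 0.25·(-0.071459) = 0.1125.

0.1125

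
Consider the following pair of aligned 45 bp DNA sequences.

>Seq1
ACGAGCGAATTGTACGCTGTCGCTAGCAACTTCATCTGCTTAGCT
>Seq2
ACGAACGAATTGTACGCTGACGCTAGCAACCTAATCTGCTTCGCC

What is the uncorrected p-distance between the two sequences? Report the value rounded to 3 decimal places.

The sequences differ at positions 5 (G/A), 20 (T/A), 31 (T/C), 33 (C/A), 42 (A/C), 45 (T/C).
There are 6 differences over 45 sites, so p = 6/45 = 0.133.

0.133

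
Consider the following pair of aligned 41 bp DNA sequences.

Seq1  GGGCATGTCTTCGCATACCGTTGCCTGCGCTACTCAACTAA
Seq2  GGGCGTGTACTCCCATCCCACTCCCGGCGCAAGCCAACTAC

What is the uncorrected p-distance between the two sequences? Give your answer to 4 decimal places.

The sequences differ at positions 5 (A/G), 9 (C/A), 10 (T/C), 13 (G/C), 17 (A/C), 20 (G/A), 21 (T/C), 23 (G/C), 26 (T/G), 31 (T/A), 33 (C/G), 34 (T/C), 41 (A/C).
There are 13 differences over 41 sites, so p = 13/41 = 0.3171.

0.3171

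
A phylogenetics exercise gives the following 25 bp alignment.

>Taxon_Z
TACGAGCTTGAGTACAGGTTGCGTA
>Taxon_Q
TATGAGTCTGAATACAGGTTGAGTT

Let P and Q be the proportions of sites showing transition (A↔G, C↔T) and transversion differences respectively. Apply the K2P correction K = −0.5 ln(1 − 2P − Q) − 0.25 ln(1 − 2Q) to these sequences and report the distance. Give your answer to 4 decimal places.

Mismatches occur at site 3 (C→T, transition), site 7 (C→T, transition), site 8 (T→C, transition), site 12 (G→A, transition), site 22 (C→A, transversion), site 25 (A→T, transversion).
Of the 6 differences, 4 transitions and 2 transversions over 25 sites: P = 4/25 = 0.160000, Q = 2/25 = 0.080000.
d = −0.5·ln(0.600000) − 0.25·ln(0.840000) = −0.5·(-0.510826) − 0.25·(-0.174353) = 0.2990.

0.2990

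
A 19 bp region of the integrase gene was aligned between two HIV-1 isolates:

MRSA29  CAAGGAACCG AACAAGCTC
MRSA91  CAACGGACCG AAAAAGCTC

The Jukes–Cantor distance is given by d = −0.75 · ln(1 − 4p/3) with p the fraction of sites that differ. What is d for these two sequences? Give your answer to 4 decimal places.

0.1773

Differing sites — 4:G/C; 6:A/G; 13:C/A.
p = 3/19 = 0.157895.
d = −0.75 · ln(1 − (4/3)·0.157895) = −0.75 · ln(0.789473) = −0.75 · (-0.236390) = 0.1773.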